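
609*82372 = 50164548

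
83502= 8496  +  75006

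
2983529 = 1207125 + 1776404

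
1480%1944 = 1480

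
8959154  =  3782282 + 5176872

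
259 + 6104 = 6363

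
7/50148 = 1/7164 = 0.00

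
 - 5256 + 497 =-4759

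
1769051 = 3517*503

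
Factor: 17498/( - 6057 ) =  - 2^1*3^( - 2 )*13^1 = - 26/9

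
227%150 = 77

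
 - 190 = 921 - 1111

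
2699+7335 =10034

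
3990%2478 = 1512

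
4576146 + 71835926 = 76412072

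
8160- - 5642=13802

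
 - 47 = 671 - 718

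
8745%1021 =577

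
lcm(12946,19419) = 38838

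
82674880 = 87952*940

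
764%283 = 198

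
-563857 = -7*80551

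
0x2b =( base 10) 43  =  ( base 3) 1121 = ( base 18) 27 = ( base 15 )2D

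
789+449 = 1238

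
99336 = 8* 12417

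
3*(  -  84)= - 252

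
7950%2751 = 2448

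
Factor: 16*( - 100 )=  - 2^6 * 5^2 = - 1600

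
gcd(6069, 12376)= 119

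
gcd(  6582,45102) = 6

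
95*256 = 24320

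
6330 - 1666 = 4664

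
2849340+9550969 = 12400309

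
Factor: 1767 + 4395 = 2^1*3^1* 13^1*  79^1 = 6162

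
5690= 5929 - 239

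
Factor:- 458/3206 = - 1/7 = -7^( - 1)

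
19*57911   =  1100309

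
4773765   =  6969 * 685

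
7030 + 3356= 10386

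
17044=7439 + 9605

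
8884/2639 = 8884/2639  =  3.37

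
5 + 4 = 9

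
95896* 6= 575376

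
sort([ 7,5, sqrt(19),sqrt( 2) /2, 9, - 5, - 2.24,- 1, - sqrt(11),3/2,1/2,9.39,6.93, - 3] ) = [ -5, - sqrt( 11), - 3, - 2.24,-1,1/2,sqrt(2) /2,3/2, sqrt( 19 ),5, 6.93,7,9,9.39 ] 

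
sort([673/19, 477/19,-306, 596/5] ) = [ - 306 , 477/19, 673/19, 596/5]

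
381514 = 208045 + 173469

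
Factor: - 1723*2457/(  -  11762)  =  4233411/11762 = 2^(  -  1 )*3^3*7^1 * 13^1*1723^1*5881^( - 1 )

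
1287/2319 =429/773   =  0.55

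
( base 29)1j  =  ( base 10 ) 48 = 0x30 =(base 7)66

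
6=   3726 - 3720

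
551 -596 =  -45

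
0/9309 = 0  =  0.00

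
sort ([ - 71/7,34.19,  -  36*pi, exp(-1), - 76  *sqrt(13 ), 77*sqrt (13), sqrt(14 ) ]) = [ - 76*sqrt (13), - 36*pi, - 71/7, exp(  -  1), sqrt( 14) , 34.19,77*sqrt( 13) ] 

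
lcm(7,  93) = 651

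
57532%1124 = 208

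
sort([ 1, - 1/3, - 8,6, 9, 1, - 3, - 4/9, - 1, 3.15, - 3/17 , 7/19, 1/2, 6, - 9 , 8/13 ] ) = [ - 9, - 8, - 3, - 1,-4/9, -1/3, - 3/17, 7/19, 1/2, 8/13, 1, 1,3.15,6, 6, 9]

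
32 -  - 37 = 69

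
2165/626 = 2165/626  =  3.46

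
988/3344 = 13/44  =  0.30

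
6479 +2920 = 9399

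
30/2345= 6/469 = 0.01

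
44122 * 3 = 132366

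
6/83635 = 6/83635  =  0.00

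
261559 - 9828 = 251731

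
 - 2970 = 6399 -9369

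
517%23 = 11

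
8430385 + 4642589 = 13072974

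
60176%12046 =11992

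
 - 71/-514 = 71/514 =0.14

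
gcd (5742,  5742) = 5742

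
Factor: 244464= 2^4*3^1*11^1 *463^1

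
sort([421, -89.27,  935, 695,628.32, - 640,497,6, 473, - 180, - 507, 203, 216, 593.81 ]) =[-640, - 507, - 180  ,  -  89.27,6,203 , 216, 421,473,497,593.81,628.32,695,935 ]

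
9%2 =1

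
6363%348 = 99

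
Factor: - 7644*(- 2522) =19278168  =  2^3*3^1*7^2*13^2*97^1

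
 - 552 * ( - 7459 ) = 4117368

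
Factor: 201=3^1*67^1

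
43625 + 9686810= 9730435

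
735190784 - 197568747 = 537622037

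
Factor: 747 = 3^2*83^1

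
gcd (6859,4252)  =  1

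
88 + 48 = 136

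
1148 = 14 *82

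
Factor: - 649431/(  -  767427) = 3^2*29^( - 1)*67^1 *359^1*8821^( - 1) = 216477/255809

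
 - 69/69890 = - 1 + 69821/69890=- 0.00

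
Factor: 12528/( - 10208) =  - 27/22=-2^(- 1)*3^3*11^( - 1 )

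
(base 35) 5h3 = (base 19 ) IBG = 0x1a43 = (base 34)5rp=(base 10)6723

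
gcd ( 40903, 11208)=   1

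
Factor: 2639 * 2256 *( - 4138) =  - 24635930592 = - 2^5*3^1*7^1*13^1 * 29^1 * 47^1* 2069^1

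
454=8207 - 7753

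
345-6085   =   - 5740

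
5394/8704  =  2697/4352 =0.62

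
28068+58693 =86761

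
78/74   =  39/37 =1.05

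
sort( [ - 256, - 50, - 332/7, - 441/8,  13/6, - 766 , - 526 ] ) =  [ -766,-526, - 256, - 441/8, - 50, - 332/7 , 13/6]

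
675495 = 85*7947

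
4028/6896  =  1007/1724 = 0.58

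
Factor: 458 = 2^1 * 229^1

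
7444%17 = 15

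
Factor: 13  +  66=79^1 =79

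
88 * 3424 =301312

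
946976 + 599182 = 1546158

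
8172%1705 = 1352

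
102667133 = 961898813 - 859231680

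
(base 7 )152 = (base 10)86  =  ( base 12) 72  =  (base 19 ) 4A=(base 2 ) 1010110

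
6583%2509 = 1565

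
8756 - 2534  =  6222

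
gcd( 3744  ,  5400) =72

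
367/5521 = 367/5521 = 0.07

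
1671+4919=6590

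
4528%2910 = 1618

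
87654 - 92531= - 4877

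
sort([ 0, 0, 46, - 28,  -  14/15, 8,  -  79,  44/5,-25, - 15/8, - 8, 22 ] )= [  -  79,-28,  -  25, - 8 ,  -  15/8, - 14/15, 0,0 , 8, 44/5 , 22, 46 ] 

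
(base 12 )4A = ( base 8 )72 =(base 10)58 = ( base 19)31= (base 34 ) 1o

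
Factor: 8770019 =2389^1 * 3671^1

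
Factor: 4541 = 19^1*239^1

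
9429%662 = 161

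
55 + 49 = 104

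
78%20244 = 78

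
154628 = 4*38657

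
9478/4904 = 4739/2452 = 1.93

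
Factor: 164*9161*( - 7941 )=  - 2^2*3^1*41^1*2647^1*9161^1 = - 11930590164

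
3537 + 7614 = 11151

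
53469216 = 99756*536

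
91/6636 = 13/948 = 0.01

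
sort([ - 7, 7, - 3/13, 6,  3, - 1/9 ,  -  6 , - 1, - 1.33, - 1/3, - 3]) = [  -  7 , - 6, - 3, - 1.33 ,-1, - 1/3  , - 3/13, -1/9,3, 6, 7]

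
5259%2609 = 41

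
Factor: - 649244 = -2^2*23^1* 7057^1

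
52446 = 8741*6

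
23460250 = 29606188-6145938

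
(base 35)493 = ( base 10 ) 5218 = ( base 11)3A14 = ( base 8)12142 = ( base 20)d0i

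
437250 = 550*795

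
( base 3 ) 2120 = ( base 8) 105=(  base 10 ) 69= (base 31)27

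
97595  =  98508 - 913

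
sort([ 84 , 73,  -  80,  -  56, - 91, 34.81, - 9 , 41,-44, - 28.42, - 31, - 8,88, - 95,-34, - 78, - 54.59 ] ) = [ - 95, - 91, - 80 ,-78,-56, - 54.59, - 44, - 34,-31 , - 28.42, - 9,-8 , 34.81,41, 73,84, 88] 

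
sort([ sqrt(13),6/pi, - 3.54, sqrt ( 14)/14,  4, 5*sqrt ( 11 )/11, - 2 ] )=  [-3.54,-2 , sqrt( 14 )/14,5*sqrt(11)/11,6/pi, sqrt ( 13 ), 4] 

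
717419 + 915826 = 1633245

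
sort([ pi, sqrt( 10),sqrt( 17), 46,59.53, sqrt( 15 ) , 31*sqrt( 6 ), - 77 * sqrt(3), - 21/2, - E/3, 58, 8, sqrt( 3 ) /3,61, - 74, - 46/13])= [ - 77*sqrt(3 ),- 74, - 21/2, - 46/13, - E/3, sqrt( 3 )/3, pi,sqrt( 10), sqrt( 15), sqrt(17 ), 8, 46,58,59.53, 61, 31*sqrt (6 ) ] 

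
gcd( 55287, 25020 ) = 9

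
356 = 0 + 356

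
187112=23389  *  8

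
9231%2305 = 11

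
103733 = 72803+30930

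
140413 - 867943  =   - 727530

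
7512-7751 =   -  239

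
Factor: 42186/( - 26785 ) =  - 2^1*3^1*5^( - 1 )*11^( - 1)*79^1*89^1 * 487^( - 1 ) 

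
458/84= 229/42 = 5.45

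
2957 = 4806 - 1849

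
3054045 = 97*31485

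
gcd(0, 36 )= 36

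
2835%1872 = 963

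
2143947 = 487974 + 1655973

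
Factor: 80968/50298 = 40484/25149 = 2^2*3^( - 1 )*29^1 *83^(-1 )*101^( - 1 ) * 349^1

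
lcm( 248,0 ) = 0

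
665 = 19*35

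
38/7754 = 19/3877 =0.00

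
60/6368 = 15/1592  =  0.01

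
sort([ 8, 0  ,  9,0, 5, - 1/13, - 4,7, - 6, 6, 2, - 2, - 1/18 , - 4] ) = [ - 6, - 4, - 4, - 2, - 1/13, - 1/18, 0, 0, 2,5, 6, 7, 8,9]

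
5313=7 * 759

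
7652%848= 20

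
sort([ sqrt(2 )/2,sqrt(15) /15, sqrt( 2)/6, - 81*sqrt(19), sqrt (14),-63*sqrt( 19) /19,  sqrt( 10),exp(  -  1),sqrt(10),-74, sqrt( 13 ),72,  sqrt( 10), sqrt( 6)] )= [-81*sqrt(19),-74, - 63*sqrt( 19)/19,  sqrt(2) /6 , sqrt(15)/15, exp( -1 ),sqrt(2)/2,sqrt(6),  sqrt( 10), sqrt(10),sqrt(10), sqrt(13 ), sqrt(14), 72] 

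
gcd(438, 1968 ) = 6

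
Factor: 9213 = 3^1*37^1*83^1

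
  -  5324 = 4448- 9772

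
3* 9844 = 29532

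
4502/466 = 9 + 154/233 = 9.66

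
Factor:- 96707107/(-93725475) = 3^(-1)*5^(-2 )*7^1*101^(-1)*12373^( - 1)*13815301^1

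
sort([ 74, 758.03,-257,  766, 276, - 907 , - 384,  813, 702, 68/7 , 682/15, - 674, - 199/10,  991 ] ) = [ - 907, - 674, - 384,-257 , - 199/10,68/7,682/15,74,276, 702,758.03, 766, 813,991]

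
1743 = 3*581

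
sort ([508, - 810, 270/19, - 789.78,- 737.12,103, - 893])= [ - 893, - 810, - 789.78, - 737.12, 270/19,103, 508]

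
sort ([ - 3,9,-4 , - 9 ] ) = [ - 9, - 4 , - 3,9 ] 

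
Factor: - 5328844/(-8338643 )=2^2*709^1* 1879^1*8338643^( - 1)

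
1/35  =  1/35= 0.03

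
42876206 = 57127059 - 14250853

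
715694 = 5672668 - 4956974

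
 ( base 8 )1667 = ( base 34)RX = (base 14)4bd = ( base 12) 673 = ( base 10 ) 951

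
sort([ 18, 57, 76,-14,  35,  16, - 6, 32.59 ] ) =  [-14 , -6,  16, 18, 32.59,35, 57,76]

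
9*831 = 7479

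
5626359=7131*789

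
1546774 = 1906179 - 359405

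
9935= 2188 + 7747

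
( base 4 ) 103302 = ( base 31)19q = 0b10011110010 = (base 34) 138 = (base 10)1266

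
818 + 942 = 1760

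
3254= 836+2418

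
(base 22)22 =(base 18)2A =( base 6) 114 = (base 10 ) 46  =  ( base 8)56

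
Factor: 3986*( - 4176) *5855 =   -  97459613280=-2^5 * 3^2 * 5^1*29^1*1171^1*1993^1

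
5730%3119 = 2611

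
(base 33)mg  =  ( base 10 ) 742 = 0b1011100110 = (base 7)2110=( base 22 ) 1BG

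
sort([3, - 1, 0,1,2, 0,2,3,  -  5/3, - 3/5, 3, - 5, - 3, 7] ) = [ - 5, - 3, - 5/3, - 1, - 3/5,  0, 0,  1, 2, 2,  3, 3, 3, 7]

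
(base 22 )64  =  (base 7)253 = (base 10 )136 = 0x88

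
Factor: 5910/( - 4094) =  - 2955/2047 = - 3^1*5^1 * 23^( - 1)*89^( - 1)*197^1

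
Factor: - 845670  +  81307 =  - 41^1 *103^1*181^1  =  - 764363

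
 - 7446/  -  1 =7446/1 = 7446.00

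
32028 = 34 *942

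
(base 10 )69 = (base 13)54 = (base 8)105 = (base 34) 21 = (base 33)23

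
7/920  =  7/920 =0.01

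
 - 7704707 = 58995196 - 66699903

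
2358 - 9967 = -7609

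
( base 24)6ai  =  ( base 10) 3714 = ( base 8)7202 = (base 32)3K2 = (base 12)2196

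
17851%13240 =4611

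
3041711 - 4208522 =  - 1166811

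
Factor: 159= 3^1*53^1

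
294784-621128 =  - 326344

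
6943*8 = 55544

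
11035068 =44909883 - 33874815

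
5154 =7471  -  2317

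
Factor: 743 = 743^1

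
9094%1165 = 939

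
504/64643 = 504/64643 = 0.01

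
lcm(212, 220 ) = 11660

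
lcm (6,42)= 42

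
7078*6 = 42468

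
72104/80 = 9013/10 = 901.30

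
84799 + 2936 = 87735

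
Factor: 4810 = 2^1*5^1 * 13^1* 37^1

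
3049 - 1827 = 1222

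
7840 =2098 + 5742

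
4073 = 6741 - 2668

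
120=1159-1039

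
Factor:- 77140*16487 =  - 2^2*5^1*7^1*19^1 * 29^1*16487^1 = - 1271807180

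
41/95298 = 41/95298 =0.00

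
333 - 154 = 179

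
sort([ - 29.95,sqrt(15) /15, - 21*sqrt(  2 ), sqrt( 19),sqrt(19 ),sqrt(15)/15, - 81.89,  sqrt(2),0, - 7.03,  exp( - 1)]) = [ - 81.89, - 29.95, - 21*sqrt(2), - 7.03, 0, sqrt(15)/15, sqrt(15 ) /15, exp( - 1), sqrt ( 2 ), sqrt(19 ),sqrt( 19 )]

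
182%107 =75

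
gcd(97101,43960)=1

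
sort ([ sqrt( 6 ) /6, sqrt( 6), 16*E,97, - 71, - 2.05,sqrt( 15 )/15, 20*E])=[-71, - 2.05, sqrt( 15 ) /15,  sqrt ( 6 ) /6, sqrt( 6), 16*E, 20*E, 97] 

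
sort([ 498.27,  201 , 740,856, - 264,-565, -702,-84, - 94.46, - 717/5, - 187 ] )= [-702, - 565, - 264,  -  187  ,-717/5 , - 94.46,-84,201,498.27,740, 856] 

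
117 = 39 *3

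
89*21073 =1875497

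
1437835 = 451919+985916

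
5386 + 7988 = 13374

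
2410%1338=1072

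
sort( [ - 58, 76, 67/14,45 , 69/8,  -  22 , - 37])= [ - 58, - 37,  -  22, 67/14, 69/8, 45,76 ] 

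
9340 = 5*1868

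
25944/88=294 + 9/11  =  294.82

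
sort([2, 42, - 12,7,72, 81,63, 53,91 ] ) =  [-12,  2 , 7,42, 53,63,  72, 81,91 ]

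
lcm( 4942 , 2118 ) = 14826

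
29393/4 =29393/4 = 7348.25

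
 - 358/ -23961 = 358/23961 = 0.01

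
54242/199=272+114/199 = 272.57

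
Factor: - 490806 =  - 2^1*3^3 * 61^1*149^1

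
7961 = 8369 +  - 408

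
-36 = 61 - 97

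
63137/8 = 63137/8 = 7892.12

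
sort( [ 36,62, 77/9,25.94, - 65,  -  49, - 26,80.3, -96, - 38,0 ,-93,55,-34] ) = [ - 96, - 93, - 65 ,-49 ,-38,  -  34, - 26,0,77/9,25.94, 36, 55,62,80.3]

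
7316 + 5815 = 13131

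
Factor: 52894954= 2^1*7^1*53^1*71287^1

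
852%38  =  16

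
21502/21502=1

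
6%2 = 0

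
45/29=1+16/29  =  1.55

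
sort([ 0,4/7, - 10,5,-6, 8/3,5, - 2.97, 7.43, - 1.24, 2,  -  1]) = [  -  10, - 6, - 2.97, - 1.24, - 1,0, 4/7, 2, 8/3, 5,5, 7.43]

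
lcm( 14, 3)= 42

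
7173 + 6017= 13190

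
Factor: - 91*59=- 7^1*13^1*59^1 = - 5369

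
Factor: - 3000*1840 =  - 5520000= -2^7*3^1*5^4*23^1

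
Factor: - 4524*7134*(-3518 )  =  2^4*3^2*13^1*29^2*41^1*1759^1 = 113540691888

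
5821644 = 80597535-74775891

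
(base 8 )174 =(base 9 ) 147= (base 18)6g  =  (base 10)124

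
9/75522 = 3/25174 = 0.00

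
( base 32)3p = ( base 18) 6D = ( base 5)441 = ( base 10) 121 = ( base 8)171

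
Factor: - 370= -2^1*5^1*37^1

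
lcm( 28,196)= 196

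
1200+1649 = 2849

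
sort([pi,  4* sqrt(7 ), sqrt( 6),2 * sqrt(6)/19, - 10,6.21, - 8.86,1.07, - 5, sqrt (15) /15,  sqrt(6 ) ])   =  [ - 10, - 8.86, - 5,2*sqrt( 6 )/19, sqrt( 15) /15,1.07,sqrt(6 ),sqrt( 6),pi,6.21,4*sqrt( 7 )] 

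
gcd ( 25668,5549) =31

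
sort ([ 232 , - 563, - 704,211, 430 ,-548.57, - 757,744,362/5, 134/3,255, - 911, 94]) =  [ - 911, - 757,-704, - 563, - 548.57, 134/3, 362/5,94, 211,  232,255,430,744] 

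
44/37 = 44/37  =  1.19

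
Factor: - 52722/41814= - 29/23 = -23^( - 1)*29^1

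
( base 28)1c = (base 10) 40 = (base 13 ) 31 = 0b101000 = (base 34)16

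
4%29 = 4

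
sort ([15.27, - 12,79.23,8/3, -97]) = [ -97,-12,  8/3,15.27,79.23 ] 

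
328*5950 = 1951600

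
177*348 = 61596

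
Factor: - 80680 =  - 2^3*5^1*2017^1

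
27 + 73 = 100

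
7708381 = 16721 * 461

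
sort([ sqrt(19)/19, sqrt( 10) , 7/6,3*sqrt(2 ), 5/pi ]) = [sqrt( 19 ) /19 , 7/6, 5/pi, sqrt(10) , 3*sqrt(  2)] 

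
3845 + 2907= 6752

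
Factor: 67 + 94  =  7^1*23^1 = 161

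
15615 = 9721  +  5894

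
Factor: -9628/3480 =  - 2^ (-1 )  *3^( - 1) * 5^( - 1 ) * 83^1 = - 83/30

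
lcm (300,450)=900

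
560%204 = 152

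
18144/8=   2268 = 2268.00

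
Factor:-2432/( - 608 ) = 4   =  2^2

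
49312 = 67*736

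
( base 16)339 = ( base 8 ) 1471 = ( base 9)1116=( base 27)13f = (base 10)825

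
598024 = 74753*8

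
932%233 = 0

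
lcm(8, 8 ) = 8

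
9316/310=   4658/155 = 30.05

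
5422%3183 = 2239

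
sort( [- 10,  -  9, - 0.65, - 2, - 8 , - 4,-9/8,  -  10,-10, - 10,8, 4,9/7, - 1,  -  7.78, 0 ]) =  [ - 10, - 10, - 10, - 10, - 9, - 8, - 7.78, - 4, - 2, - 9/8, - 1, - 0.65, 0, 9/7, 4, 8] 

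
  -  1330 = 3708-5038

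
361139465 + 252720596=613860061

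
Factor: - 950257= - 7^2*11^1*41^1 * 43^1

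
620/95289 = 620/95289  =  0.01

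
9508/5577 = 1 + 3931/5577= 1.70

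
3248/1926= 1624/963 = 1.69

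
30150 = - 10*( - 3015)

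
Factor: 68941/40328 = 971/568 = 2^(-3)*71^ ( - 1)*971^1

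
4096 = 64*64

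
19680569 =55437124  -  35756555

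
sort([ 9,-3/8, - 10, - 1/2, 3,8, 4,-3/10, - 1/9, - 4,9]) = [ - 10, - 4 , - 1/2,  -  3/8,  -  3/10, - 1/9, 3,4,8,9,9]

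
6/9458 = 3/4729= 0.00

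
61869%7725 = 69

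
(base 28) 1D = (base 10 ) 41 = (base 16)29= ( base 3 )1112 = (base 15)2B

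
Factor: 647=647^1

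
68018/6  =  34009/3 = 11336.33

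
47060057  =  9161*5137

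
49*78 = 3822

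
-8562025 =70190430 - 78752455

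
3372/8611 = 3372/8611 = 0.39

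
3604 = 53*68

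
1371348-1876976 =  - 505628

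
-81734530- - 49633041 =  - 32101489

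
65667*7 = 459669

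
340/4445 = 68/889 = 0.08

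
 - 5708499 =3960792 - 9669291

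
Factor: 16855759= 389^1 * 43331^1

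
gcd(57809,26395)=1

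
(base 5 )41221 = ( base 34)2B0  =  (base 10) 2686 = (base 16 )a7e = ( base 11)2022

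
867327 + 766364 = 1633691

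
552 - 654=  -  102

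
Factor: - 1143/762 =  - 2^(-1 )*3^1 = -3/2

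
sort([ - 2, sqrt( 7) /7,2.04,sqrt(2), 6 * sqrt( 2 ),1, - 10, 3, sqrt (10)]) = [ - 10,-2 , sqrt( 7)/7, 1, sqrt( 2 ),2.04, 3, sqrt( 10 ), 6*sqrt( 2) ] 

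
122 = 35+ 87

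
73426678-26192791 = 47233887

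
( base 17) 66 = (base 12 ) 90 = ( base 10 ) 108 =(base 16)6C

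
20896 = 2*10448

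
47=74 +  - 27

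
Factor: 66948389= 1637^1 * 40897^1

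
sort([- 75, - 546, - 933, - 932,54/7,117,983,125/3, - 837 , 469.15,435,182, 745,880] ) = [  -  933, - 932 ,-837, - 546, - 75,54/7,125/3, 117,182,435,469.15,745,  880,983]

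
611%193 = 32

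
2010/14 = 143 + 4/7 = 143.57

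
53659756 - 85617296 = -31957540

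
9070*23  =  208610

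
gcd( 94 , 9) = 1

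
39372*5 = 196860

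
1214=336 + 878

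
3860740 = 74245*52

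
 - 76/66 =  - 2 + 28/33=- 1.15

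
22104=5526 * 4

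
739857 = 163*4539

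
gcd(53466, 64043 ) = 7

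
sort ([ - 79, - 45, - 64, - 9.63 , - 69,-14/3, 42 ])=[ - 79, - 69,-64, - 45,-9.63, - 14/3,42] 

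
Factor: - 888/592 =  - 3/2 = - 2^( - 1)*3^1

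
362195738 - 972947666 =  -610751928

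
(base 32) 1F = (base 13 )38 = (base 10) 47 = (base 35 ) 1c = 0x2f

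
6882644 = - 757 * ( - 9092 ) 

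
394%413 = 394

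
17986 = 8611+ 9375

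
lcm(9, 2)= 18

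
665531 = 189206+476325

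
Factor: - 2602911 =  - 3^1*263^1*3299^1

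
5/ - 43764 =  - 1 + 43759/43764 = - 0.00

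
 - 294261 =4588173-4882434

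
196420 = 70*2806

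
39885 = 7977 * 5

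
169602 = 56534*3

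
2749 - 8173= - 5424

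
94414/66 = 47207/33 = 1430.52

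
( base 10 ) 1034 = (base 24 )1j2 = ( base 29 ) 16j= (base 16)40A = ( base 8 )2012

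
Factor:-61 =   -  61^1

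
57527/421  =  57527/421 = 136.64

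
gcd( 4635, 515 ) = 515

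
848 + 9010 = 9858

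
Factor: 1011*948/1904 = 239607/476 = 2^(-2 )*3^2*7^( - 1)* 17^( - 1 )*79^1*337^1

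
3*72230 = 216690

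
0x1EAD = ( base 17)1a2g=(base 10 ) 7853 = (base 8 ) 17255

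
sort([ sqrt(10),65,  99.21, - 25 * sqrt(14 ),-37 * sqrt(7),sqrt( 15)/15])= [-37*sqrt( 7) ,-25*sqrt(14 ),sqrt( 15 ) /15, sqrt( 10) , 65,  99.21]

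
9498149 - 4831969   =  4666180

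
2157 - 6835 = -4678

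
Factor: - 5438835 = -3^2*5^1*120863^1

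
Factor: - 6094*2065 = - 12584110 = - 2^1*5^1*7^1*11^1*59^1*277^1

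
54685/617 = 88 + 389/617 = 88.63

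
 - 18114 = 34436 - 52550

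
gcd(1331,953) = 1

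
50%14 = 8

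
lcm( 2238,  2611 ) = 15666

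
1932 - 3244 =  - 1312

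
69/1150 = 3/50 = 0.06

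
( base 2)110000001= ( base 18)137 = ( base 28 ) dl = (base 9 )467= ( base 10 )385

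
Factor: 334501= 167^1*2003^1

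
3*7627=22881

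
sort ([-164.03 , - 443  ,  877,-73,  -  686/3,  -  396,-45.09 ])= [ - 443, - 396, - 686/3, - 164.03, - 73, - 45.09,877 ]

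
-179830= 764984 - 944814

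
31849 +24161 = 56010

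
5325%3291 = 2034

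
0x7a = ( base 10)122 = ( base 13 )95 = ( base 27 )4e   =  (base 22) 5c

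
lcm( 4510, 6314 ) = 31570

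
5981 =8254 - 2273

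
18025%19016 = 18025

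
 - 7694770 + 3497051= - 4197719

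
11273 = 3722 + 7551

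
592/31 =592/31 = 19.10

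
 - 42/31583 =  - 1 + 31541/31583 = -  0.00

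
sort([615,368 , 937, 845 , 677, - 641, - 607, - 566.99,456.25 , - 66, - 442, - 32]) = [ - 641,-607, - 566.99,  -  442,- 66, - 32, 368 , 456.25,615, 677,845 , 937 ] 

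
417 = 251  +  166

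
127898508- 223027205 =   -  95128697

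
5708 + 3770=9478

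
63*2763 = 174069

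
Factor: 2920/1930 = 292/193 = 2^2 * 73^1*193^( - 1 ) 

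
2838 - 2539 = 299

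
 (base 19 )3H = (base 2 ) 1001010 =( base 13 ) 59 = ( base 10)74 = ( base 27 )2K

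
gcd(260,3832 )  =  4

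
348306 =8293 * 42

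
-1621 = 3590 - 5211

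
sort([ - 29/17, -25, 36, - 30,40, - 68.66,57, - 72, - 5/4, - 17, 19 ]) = [ - 72, - 68.66, - 30, - 25, - 17, - 29/17, -5/4, 19, 36, 40, 57]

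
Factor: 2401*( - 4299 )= - 3^1*7^4 *1433^1 = - 10321899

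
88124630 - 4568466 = 83556164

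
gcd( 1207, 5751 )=71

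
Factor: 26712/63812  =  2^1*3^2*43^( - 1 )= 18/43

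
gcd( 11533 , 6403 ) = 19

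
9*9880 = 88920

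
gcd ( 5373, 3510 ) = 27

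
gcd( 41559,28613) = 1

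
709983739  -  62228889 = 647754850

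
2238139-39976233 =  -37738094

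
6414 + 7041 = 13455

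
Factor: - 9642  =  -2^1 * 3^1 * 1607^1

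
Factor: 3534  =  2^1*3^1*19^1*31^1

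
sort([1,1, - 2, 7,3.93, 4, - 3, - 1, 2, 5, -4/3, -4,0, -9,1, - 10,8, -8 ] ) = [ - 10, - 9, - 8, - 4, - 3,-2, - 4/3, - 1,0,1,1,1, 2,3.93, 4,5,7,8] 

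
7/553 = 1/79 = 0.01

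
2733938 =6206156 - 3472218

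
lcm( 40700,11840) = 651200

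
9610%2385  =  70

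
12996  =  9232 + 3764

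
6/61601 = 6/61601  =  0.00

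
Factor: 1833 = 3^1*13^1*47^1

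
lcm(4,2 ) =4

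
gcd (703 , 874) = 19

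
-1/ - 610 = 1/610 = 0.00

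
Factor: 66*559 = 36894 = 2^1*3^1*11^1*13^1 * 43^1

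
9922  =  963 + 8959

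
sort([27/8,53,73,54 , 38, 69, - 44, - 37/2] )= [ -44, - 37/2, 27/8,  38,53,54,69,73]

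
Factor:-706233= - 3^1*11^1 * 21401^1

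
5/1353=5/1353   =  0.00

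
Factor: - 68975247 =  - 3^1*11^1*2090159^1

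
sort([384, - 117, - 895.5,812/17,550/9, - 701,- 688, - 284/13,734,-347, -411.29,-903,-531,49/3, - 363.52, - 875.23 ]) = [ - 903, - 895.5, - 875.23, - 701, - 688, - 531, - 411.29, - 363.52, - 347 , - 117 , - 284/13,49/3, 812/17, 550/9, 384,734]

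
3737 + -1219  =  2518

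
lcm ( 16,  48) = 48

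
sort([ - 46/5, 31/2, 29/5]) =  [ - 46/5, 29/5 , 31/2 ]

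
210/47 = 210/47 = 4.47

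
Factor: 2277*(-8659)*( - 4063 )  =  80108314209 = 3^2*7^1*11^1 * 17^1*23^1*239^1*1237^1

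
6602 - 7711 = -1109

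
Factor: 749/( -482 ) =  -2^( - 1)*7^1 * 107^1*241^ ( - 1) 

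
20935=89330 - 68395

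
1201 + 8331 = 9532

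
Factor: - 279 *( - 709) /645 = 3^1 * 5^( - 1 )*31^1  *43^(-1) * 709^1 = 65937/215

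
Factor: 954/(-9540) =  - 2^(-1)*5^(-1) = -1/10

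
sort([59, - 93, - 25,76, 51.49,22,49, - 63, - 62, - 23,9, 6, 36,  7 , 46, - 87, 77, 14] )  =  [ - 93,  -  87,-63, - 62, - 25, -23 , 6,7, 9,14,22,36, 46, 49,51.49,59,76 , 77 ]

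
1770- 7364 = -5594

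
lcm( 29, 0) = 0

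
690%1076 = 690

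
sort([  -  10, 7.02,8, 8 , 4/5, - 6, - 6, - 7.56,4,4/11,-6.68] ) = [ - 10,- 7.56, - 6.68, - 6, - 6,4/11,4/5,  4,7.02, 8,8]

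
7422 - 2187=5235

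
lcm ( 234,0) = 0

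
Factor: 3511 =3511^1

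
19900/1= 19900 = 19900.00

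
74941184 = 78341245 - 3400061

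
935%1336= 935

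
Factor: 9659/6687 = 3^( - 2 )*13^1 = 13/9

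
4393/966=191/42 = 4.55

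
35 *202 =7070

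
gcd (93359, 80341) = 1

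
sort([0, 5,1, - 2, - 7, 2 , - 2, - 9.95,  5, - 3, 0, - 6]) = [ - 9.95,- 7, - 6, - 3, - 2 , - 2, 0,0, 1, 2, 5, 5] 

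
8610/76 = 113 + 11/38 = 113.29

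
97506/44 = 48753/22 = 2216.05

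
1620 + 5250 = 6870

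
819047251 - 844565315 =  - 25518064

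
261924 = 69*3796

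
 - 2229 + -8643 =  - 10872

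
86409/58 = 86409/58 = 1489.81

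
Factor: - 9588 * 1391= -13336908 = - 2^2*3^1*13^1*17^1*47^1*107^1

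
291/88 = 291/88 = 3.31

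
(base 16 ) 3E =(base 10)62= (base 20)32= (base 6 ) 142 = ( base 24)2E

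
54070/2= 27035 =27035.00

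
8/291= 8/291 = 0.03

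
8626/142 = 60 + 53/71 = 60.75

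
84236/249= 84236/249 = 338.30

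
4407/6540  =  1469/2180 = 0.67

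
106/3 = 35 + 1/3 = 35.33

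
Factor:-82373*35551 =-73^1*487^1*82373^1 = - 2928442523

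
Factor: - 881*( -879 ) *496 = 2^4*3^1*31^1*293^1 * 881^1 = 384101904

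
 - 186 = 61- 247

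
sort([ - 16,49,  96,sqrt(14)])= [ - 16, sqrt(14),49,96]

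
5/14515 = 1/2903 = 0.00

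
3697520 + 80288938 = 83986458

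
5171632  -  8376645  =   - 3205013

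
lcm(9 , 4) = 36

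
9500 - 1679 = 7821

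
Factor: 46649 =46649^1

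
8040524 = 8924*901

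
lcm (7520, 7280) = 684320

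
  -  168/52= - 4+10/13=-3.23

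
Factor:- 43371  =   - 3^2*61^1 *79^1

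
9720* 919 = 8932680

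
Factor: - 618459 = - 3^1*206153^1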